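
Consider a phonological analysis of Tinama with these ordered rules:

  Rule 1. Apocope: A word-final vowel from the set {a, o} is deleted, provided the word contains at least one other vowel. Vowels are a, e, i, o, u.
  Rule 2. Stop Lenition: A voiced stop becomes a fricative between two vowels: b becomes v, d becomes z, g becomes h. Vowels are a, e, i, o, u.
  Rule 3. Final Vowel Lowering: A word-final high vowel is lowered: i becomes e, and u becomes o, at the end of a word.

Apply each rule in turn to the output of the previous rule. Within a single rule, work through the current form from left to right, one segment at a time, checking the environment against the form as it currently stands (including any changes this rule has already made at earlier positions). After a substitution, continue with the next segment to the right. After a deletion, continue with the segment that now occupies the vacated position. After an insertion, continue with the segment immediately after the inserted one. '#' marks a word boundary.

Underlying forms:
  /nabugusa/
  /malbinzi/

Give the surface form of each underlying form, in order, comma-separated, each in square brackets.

[navuhus], [malbinze]

/nabugusa/:
  Rule 1 Apocope: [nabugusa] → [nabugus]
  Rule 2 Stop Lenition: [nabugus] → [navuhus]
  Rule 3 Final Vowel Lowering: no change — [navuhus]
/malbinzi/:
  Rule 1 Apocope: no change — [malbinzi]
  Rule 2 Stop Lenition: no change — [malbinzi]
  Rule 3 Final Vowel Lowering: [malbinzi] → [malbinze]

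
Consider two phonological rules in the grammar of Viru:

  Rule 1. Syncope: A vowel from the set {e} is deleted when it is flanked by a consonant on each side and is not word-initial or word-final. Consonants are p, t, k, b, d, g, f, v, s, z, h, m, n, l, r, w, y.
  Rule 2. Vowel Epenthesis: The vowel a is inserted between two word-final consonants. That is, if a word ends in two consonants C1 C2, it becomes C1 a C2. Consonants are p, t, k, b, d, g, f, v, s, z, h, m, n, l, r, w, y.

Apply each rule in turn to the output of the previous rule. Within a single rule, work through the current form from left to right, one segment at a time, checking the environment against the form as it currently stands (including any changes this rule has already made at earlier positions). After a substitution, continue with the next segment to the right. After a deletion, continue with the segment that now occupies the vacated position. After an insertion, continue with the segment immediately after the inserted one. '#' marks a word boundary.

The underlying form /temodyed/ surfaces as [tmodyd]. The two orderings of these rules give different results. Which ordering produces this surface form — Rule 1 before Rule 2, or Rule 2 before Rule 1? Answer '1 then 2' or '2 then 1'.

Order 1 then 2:
  1 Syncope: [temodyed] → [tmodyd]
  2 Vowel Epenthesis: [tmodyd] → [tmodyad]
  result: [tmodyad]
Order 2 then 1:
  2 Vowel Epenthesis: no change — [temodyed]
  1 Syncope: [temodyed] → [tmodyd]
  result: [tmodyd]

2 then 1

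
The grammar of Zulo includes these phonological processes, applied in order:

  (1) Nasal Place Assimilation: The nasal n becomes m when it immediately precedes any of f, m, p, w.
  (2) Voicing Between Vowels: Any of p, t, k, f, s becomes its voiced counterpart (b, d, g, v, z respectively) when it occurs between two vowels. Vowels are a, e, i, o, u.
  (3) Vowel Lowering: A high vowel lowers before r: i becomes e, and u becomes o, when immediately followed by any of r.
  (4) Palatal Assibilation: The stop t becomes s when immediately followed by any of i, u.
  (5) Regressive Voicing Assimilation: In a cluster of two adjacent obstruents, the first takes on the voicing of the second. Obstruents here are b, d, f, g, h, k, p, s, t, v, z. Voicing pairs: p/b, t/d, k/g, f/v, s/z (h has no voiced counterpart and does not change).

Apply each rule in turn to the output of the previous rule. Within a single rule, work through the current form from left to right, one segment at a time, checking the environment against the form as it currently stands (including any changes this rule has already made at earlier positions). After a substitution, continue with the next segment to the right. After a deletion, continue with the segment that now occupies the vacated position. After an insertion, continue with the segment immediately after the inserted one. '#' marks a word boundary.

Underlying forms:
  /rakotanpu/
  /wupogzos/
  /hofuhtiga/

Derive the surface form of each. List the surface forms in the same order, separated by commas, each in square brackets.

[ragodampu], [wubogzos], [hovuhsiga]

/rakotanpu/:
  (1) Nasal Place Assimilation: [rakotanpu] → [rakotampu]
  (2) Voicing Between Vowels: [rakotampu] → [ragodampu]
  (3) Vowel Lowering: no change — [ragodampu]
  (4) Palatal Assibilation: no change — [ragodampu]
  (5) Regressive Voicing Assimilation: no change — [ragodampu]
/wupogzos/:
  (1) Nasal Place Assimilation: no change — [wupogzos]
  (2) Voicing Between Vowels: [wupogzos] → [wubogzos]
  (3) Vowel Lowering: no change — [wubogzos]
  (4) Palatal Assibilation: no change — [wubogzos]
  (5) Regressive Voicing Assimilation: no change — [wubogzos]
/hofuhtiga/:
  (1) Nasal Place Assimilation: no change — [hofuhtiga]
  (2) Voicing Between Vowels: [hofuhtiga] → [hovuhtiga]
  (3) Vowel Lowering: no change — [hovuhtiga]
  (4) Palatal Assibilation: [hovuhtiga] → [hovuhsiga]
  (5) Regressive Voicing Assimilation: no change — [hovuhsiga]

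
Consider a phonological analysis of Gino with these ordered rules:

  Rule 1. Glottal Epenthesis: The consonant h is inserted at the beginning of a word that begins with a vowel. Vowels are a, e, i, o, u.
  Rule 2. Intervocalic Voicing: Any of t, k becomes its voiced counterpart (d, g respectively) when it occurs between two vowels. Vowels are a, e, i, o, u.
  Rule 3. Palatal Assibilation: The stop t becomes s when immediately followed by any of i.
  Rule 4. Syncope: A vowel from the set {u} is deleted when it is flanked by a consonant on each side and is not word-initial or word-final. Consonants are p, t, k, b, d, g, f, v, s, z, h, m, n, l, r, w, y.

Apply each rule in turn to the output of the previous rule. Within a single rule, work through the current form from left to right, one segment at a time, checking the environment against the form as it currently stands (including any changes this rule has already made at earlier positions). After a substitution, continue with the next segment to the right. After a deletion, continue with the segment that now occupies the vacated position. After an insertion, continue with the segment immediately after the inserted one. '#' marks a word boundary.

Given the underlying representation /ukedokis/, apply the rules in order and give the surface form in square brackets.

[hgedogis]

Rule 1 Glottal Epenthesis: [ukedokis] → [hukedokis]
Rule 2 Intervocalic Voicing: [hukedokis] → [hugedogis]
Rule 3 Palatal Assibilation: no change — [hugedogis]
Rule 4 Syncope: [hugedogis] → [hgedogis]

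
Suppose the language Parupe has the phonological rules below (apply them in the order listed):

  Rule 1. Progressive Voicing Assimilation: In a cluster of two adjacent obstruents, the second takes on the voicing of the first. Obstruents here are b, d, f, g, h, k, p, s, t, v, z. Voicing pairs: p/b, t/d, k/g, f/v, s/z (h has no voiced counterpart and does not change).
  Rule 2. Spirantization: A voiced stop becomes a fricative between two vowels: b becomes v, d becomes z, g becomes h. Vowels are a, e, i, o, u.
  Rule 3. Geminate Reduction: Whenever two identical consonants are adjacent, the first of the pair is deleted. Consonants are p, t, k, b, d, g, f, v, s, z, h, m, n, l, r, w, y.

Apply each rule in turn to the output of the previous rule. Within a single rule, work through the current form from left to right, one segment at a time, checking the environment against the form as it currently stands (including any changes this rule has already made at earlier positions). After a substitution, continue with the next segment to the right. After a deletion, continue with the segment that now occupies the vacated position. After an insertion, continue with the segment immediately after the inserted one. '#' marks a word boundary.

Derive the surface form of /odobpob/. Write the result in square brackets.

[ozobob]

Rule 1 Progressive Voicing Assimilation: [odobpob] → [odobbob]
Rule 2 Spirantization: [odobbob] → [ozobbob]
Rule 3 Geminate Reduction: [ozobbob] → [ozobob]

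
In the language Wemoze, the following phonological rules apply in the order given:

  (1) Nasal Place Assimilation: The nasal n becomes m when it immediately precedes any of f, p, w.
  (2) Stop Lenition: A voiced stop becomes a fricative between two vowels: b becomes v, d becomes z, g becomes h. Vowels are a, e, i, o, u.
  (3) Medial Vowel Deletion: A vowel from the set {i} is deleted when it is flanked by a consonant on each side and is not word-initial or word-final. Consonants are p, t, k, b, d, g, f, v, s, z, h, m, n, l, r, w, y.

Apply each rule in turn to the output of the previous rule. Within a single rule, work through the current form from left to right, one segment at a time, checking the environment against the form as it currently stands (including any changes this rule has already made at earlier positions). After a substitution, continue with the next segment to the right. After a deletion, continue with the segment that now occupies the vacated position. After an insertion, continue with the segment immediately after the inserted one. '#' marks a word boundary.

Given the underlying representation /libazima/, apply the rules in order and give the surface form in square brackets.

(1) Nasal Place Assimilation: no change — [libazima]
(2) Stop Lenition: [libazima] → [livazima]
(3) Medial Vowel Deletion: [livazima] → [lvazma]

[lvazma]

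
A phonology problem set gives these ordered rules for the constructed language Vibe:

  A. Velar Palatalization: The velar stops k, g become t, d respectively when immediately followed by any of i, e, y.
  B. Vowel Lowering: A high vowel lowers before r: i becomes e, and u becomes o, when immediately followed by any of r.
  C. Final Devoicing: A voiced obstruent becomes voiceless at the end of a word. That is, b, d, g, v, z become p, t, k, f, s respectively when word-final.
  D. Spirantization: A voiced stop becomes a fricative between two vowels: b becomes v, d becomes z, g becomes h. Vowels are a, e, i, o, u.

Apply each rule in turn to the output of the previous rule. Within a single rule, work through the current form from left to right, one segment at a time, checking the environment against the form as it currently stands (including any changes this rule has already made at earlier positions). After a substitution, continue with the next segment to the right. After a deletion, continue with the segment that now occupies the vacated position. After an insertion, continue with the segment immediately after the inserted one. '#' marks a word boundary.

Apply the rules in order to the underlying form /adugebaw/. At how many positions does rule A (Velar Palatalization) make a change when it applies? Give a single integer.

A Velar Palatalization: [adugebaw] → [adudebaw]
B Vowel Lowering: no change — [adudebaw]
C Final Devoicing: no change — [adudebaw]
D Spirantization: [adudebaw] → [azuzevaw]
Rule A changed 1 position(s).

1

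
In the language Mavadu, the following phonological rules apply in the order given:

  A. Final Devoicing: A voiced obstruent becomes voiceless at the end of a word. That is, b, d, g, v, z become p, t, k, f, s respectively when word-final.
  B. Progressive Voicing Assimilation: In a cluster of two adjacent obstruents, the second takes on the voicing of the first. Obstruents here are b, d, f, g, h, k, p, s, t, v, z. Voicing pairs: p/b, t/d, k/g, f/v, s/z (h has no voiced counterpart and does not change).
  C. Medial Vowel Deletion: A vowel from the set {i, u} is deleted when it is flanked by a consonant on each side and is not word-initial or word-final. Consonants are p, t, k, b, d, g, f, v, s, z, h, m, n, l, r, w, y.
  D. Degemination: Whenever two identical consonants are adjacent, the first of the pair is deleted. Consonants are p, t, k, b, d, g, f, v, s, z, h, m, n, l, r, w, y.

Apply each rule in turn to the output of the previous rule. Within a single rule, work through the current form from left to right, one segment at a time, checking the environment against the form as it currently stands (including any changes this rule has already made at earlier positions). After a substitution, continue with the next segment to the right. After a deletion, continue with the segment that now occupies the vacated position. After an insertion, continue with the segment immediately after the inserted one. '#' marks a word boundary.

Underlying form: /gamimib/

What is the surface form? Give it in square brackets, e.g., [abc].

[gamp]

A Final Devoicing: [gamimib] → [gamimip]
B Progressive Voicing Assimilation: no change — [gamimip]
C Medial Vowel Deletion: [gamimip] → [gammp]
D Degemination: [gammp] → [gamp]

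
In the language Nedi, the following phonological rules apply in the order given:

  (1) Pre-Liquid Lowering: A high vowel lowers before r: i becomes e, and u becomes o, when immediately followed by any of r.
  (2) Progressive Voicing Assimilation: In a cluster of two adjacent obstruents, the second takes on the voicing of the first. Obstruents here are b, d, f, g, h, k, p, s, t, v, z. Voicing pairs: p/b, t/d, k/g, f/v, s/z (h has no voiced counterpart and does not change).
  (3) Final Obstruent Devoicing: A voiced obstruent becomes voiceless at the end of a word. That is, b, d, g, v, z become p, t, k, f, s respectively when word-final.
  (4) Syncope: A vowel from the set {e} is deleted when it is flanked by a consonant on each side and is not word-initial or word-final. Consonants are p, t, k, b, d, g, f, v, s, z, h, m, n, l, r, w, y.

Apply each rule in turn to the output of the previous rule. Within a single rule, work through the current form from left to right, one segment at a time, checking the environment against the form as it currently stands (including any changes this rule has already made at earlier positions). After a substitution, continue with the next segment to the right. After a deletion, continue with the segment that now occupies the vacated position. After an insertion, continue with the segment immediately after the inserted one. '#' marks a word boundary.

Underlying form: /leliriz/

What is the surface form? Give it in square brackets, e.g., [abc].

(1) Pre-Liquid Lowering: [leliriz] → [leleriz]
(2) Progressive Voicing Assimilation: no change — [leleriz]
(3) Final Obstruent Devoicing: [leleriz] → [leleris]
(4) Syncope: [leleris] → [llris]

[llris]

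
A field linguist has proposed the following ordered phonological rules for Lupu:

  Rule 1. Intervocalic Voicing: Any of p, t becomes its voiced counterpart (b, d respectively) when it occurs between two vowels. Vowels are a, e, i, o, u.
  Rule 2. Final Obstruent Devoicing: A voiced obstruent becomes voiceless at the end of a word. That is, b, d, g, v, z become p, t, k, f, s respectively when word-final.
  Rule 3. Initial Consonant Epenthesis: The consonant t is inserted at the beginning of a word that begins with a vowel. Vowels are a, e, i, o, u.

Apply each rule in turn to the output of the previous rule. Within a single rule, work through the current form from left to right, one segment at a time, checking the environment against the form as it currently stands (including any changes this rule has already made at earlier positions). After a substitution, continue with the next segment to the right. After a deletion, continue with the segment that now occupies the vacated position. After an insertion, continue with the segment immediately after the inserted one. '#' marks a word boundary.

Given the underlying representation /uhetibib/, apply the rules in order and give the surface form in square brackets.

[tuhedibip]

Rule 1 Intervocalic Voicing: [uhetibib] → [uhedibib]
Rule 2 Final Obstruent Devoicing: [uhedibib] → [uhedibip]
Rule 3 Initial Consonant Epenthesis: [uhedibip] → [tuhedibip]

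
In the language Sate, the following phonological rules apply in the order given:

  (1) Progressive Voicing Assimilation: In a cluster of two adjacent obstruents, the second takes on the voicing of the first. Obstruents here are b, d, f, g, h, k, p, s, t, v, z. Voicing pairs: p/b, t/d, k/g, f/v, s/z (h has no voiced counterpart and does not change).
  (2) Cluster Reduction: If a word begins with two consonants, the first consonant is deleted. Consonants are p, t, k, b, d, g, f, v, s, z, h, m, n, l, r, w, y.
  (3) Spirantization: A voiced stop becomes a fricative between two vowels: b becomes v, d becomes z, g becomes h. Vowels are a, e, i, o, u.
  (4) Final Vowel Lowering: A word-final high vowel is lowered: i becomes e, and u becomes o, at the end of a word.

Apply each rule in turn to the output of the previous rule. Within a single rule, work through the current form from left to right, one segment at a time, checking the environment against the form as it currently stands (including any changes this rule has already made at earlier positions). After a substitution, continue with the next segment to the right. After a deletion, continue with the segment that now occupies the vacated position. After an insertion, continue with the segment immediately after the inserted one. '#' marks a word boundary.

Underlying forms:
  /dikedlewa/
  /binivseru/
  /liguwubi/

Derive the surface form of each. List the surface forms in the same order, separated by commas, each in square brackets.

/dikedlewa/:
  (1) Progressive Voicing Assimilation: no change — [dikedlewa]
  (2) Cluster Reduction: no change — [dikedlewa]
  (3) Spirantization: no change — [dikedlewa]
  (4) Final Vowel Lowering: no change — [dikedlewa]
/binivseru/:
  (1) Progressive Voicing Assimilation: [binivseru] → [binivzeru]
  (2) Cluster Reduction: no change — [binivzeru]
  (3) Spirantization: no change — [binivzeru]
  (4) Final Vowel Lowering: [binivzeru] → [binivzero]
/liguwubi/:
  (1) Progressive Voicing Assimilation: no change — [liguwubi]
  (2) Cluster Reduction: no change — [liguwubi]
  (3) Spirantization: [liguwubi] → [lihuwuvi]
  (4) Final Vowel Lowering: [lihuwuvi] → [lihuwuve]

[dikedlewa], [binivzero], [lihuwuve]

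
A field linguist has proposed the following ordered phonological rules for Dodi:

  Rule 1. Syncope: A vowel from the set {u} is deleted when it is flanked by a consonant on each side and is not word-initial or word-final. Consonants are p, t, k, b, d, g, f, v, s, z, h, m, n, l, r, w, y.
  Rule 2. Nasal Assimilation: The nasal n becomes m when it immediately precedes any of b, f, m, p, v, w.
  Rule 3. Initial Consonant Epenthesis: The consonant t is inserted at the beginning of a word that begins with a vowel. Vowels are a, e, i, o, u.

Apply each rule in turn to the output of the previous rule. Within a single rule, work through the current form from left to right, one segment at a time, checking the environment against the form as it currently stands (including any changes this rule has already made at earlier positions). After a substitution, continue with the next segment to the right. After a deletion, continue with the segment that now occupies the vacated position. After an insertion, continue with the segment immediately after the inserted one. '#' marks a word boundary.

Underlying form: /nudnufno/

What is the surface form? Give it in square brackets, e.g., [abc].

Rule 1 Syncope: [nudnufno] → [ndnfno]
Rule 2 Nasal Assimilation: [ndnfno] → [ndmfno]
Rule 3 Initial Consonant Epenthesis: no change — [ndmfno]

[ndmfno]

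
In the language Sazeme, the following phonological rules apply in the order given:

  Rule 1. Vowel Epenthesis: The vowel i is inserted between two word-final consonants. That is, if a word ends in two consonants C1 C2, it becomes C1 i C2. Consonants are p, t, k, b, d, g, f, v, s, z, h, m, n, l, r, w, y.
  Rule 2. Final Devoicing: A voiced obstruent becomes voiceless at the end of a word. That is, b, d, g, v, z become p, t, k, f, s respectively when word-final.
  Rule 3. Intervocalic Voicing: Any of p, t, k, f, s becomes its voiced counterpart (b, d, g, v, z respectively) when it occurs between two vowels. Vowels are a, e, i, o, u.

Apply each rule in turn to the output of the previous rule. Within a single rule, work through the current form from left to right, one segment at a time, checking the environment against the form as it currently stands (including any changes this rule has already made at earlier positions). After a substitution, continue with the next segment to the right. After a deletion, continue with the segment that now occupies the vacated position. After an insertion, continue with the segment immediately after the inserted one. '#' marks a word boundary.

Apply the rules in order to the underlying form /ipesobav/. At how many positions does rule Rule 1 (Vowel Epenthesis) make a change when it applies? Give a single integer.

Rule 1 Vowel Epenthesis: no change — [ipesobav]
Rule 2 Final Devoicing: [ipesobav] → [ipesobaf]
Rule 3 Intervocalic Voicing: [ipesobaf] → [ibezobaf]
Rule Rule 1 changed 0 position(s).

0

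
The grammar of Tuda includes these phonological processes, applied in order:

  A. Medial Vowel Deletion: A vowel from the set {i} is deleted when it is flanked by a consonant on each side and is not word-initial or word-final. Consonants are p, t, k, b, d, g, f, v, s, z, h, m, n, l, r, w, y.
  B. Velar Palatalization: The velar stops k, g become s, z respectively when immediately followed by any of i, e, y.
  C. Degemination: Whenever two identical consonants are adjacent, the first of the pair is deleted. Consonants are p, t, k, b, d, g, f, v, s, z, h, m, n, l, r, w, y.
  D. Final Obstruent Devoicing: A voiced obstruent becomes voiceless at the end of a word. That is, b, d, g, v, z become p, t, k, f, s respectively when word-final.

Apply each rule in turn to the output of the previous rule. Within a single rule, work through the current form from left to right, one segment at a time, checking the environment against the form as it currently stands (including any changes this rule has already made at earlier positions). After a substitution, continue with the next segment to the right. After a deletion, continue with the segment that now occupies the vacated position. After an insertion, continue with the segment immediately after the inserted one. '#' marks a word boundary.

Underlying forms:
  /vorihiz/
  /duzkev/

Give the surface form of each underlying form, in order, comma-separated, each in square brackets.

/vorihiz/:
  A Medial Vowel Deletion: [vorihiz] → [vorhz]
  B Velar Palatalization: no change — [vorhz]
  C Degemination: no change — [vorhz]
  D Final Obstruent Devoicing: [vorhz] → [vorhs]
/duzkev/:
  A Medial Vowel Deletion: no change — [duzkev]
  B Velar Palatalization: [duzkev] → [duzsev]
  C Degemination: no change — [duzsev]
  D Final Obstruent Devoicing: [duzsev] → [duzsef]

[vorhs], [duzsef]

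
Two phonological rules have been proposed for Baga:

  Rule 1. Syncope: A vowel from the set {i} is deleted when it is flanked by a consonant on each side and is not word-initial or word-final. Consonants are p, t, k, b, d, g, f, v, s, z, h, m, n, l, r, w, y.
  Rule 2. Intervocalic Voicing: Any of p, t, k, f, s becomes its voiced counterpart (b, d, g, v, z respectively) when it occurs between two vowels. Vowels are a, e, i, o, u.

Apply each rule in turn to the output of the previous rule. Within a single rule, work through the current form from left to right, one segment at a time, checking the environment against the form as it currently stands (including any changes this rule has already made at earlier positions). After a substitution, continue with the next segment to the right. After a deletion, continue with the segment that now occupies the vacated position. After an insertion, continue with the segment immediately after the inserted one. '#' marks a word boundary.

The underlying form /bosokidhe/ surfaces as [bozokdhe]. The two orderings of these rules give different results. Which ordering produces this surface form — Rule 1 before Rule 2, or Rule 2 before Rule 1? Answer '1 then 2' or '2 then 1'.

1 then 2

Order 1 then 2:
  1 Syncope: [bosokidhe] → [bosokdhe]
  2 Intervocalic Voicing: [bosokdhe] → [bozokdhe]
  result: [bozokdhe]
Order 2 then 1:
  2 Intervocalic Voicing: [bosokidhe] → [bozogidhe]
  1 Syncope: [bozogidhe] → [bozogdhe]
  result: [bozogdhe]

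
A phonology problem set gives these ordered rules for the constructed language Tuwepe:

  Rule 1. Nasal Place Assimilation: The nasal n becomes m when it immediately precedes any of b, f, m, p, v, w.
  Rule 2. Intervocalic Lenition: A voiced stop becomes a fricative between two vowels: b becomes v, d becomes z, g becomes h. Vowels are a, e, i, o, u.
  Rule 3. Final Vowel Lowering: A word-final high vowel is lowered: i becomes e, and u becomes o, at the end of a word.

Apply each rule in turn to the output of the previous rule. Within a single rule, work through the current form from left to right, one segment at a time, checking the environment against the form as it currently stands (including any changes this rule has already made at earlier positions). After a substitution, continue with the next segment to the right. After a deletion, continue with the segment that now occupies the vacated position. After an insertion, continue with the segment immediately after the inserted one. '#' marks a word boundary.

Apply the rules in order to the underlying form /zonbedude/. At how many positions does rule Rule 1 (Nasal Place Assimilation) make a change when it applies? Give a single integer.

1

Rule 1 Nasal Place Assimilation: [zonbedude] → [zombedude]
Rule 2 Intervocalic Lenition: [zombedude] → [zombezuze]
Rule 3 Final Vowel Lowering: no change — [zombezuze]
Rule Rule 1 changed 1 position(s).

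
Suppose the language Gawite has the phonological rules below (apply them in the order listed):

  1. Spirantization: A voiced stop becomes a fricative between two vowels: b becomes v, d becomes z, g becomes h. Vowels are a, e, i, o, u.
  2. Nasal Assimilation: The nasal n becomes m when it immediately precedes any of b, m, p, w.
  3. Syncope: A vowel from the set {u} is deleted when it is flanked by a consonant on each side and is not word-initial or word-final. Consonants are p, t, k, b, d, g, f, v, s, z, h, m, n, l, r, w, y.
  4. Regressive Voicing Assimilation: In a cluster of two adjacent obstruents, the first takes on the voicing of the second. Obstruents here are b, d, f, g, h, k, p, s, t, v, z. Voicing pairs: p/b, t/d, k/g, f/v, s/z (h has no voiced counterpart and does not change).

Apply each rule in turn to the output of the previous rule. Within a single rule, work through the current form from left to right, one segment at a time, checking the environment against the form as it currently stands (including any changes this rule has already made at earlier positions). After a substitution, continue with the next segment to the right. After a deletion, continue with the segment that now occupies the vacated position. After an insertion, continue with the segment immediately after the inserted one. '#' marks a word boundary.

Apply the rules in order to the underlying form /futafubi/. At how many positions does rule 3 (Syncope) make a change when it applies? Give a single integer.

1 Spirantization: [futafubi] → [futafuvi]
2 Nasal Assimilation: no change — [futafuvi]
3 Syncope: [futafuvi] → [ftafvi]
4 Regressive Voicing Assimilation: [ftafvi] → [ftavvi]
Rule 3 changed 2 position(s).

2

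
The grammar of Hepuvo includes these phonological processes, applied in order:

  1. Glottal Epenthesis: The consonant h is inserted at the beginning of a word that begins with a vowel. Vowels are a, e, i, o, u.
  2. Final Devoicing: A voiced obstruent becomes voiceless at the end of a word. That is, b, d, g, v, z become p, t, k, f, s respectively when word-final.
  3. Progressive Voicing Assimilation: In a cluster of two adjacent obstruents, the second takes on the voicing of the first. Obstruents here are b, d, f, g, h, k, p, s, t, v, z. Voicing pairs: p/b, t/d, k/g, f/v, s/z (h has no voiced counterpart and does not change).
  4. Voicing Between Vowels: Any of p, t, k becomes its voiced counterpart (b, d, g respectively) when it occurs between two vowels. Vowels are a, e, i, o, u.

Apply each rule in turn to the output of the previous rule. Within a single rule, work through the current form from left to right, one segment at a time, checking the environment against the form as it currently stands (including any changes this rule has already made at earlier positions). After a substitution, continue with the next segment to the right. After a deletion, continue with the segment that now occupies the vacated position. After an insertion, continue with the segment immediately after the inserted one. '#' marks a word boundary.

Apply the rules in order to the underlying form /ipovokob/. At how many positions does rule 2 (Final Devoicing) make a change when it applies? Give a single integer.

1 Glottal Epenthesis: [ipovokob] → [hipovokob]
2 Final Devoicing: [hipovokob] → [hipovokop]
3 Progressive Voicing Assimilation: no change — [hipovokop]
4 Voicing Between Vowels: [hipovokop] → [hibovogop]
Rule 2 changed 1 position(s).

1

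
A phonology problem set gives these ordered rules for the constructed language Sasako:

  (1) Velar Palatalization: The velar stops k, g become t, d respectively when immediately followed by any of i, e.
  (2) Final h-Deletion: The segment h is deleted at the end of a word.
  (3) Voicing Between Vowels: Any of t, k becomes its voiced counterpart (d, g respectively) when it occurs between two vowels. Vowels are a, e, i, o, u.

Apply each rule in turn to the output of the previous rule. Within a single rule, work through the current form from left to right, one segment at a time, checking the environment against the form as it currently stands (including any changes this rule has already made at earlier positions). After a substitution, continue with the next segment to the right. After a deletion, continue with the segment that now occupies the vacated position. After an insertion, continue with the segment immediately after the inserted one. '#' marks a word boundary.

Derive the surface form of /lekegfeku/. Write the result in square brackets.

[ledegfegu]

(1) Velar Palatalization: [lekegfeku] → [letegfeku]
(2) Final h-Deletion: no change — [letegfeku]
(3) Voicing Between Vowels: [letegfeku] → [ledegfegu]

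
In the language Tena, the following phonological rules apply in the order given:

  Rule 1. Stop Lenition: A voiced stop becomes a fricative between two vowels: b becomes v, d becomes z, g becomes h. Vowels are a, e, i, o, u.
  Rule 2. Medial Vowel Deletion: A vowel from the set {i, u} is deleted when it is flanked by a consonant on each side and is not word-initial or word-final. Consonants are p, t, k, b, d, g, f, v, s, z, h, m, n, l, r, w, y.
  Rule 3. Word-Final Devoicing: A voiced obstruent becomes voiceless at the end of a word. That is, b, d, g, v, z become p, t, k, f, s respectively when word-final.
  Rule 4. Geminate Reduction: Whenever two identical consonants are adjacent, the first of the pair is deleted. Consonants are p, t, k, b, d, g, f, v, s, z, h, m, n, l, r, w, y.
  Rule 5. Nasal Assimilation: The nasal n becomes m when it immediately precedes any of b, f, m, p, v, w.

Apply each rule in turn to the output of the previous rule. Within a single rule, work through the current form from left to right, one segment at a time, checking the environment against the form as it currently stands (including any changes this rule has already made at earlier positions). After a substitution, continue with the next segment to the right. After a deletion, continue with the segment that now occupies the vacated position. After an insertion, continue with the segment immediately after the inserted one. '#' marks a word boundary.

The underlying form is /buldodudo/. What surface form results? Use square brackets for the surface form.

[bldozo]

Rule 1 Stop Lenition: [buldodudo] → [buldozuzo]
Rule 2 Medial Vowel Deletion: [buldozuzo] → [bldozzo]
Rule 3 Word-Final Devoicing: no change — [bldozzo]
Rule 4 Geminate Reduction: [bldozzo] → [bldozo]
Rule 5 Nasal Assimilation: no change — [bldozo]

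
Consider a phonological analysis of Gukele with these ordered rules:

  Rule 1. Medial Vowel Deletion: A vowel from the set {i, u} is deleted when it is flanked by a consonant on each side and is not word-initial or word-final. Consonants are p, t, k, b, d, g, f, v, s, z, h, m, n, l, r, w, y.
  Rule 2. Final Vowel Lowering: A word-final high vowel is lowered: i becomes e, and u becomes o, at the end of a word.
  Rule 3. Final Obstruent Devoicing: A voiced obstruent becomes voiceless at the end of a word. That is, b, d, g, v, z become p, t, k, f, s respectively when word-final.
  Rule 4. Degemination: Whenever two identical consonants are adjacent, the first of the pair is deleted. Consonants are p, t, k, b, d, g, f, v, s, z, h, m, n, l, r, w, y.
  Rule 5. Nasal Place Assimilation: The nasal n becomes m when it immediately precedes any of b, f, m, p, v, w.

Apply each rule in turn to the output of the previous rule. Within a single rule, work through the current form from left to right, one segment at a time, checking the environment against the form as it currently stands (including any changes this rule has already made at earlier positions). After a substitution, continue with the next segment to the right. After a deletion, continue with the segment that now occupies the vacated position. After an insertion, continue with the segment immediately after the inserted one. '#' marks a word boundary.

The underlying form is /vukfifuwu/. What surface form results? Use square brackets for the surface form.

Rule 1 Medial Vowel Deletion: [vukfifuwu] → [vkffwu]
Rule 2 Final Vowel Lowering: [vkffwu] → [vkffwo]
Rule 3 Final Obstruent Devoicing: no change — [vkffwo]
Rule 4 Degemination: [vkffwo] → [vkfwo]
Rule 5 Nasal Place Assimilation: no change — [vkfwo]

[vkfwo]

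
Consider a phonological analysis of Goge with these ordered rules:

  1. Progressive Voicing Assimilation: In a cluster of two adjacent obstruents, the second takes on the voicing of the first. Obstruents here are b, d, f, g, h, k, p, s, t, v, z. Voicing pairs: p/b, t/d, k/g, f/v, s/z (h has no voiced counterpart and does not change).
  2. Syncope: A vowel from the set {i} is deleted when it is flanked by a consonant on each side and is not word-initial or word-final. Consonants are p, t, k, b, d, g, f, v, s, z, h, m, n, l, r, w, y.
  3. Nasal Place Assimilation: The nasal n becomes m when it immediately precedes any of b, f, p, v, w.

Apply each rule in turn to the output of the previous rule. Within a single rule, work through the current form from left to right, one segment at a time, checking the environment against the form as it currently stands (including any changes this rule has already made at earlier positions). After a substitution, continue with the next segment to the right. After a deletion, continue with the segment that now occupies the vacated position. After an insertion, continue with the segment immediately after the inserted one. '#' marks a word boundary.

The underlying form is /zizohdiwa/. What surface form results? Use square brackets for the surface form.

1 Progressive Voicing Assimilation: [zizohdiwa] → [zizohtiwa]
2 Syncope: [zizohtiwa] → [zzohtwa]
3 Nasal Place Assimilation: no change — [zzohtwa]

[zzohtwa]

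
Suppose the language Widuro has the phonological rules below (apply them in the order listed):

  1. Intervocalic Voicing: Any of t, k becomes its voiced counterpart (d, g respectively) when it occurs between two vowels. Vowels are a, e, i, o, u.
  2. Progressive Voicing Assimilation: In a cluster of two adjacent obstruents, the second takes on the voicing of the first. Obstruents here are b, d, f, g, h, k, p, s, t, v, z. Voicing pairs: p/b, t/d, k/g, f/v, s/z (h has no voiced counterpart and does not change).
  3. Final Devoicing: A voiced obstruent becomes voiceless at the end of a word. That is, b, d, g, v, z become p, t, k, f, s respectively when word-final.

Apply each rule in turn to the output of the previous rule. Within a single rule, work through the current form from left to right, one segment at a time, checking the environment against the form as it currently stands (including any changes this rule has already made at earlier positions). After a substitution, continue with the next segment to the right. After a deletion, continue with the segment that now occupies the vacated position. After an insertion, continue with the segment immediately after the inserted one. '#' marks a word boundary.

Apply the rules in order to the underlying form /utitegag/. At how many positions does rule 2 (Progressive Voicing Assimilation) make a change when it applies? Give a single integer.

1 Intervocalic Voicing: [utitegag] → [udidegag]
2 Progressive Voicing Assimilation: no change — [udidegag]
3 Final Devoicing: [udidegag] → [udidegak]
Rule 2 changed 0 position(s).

0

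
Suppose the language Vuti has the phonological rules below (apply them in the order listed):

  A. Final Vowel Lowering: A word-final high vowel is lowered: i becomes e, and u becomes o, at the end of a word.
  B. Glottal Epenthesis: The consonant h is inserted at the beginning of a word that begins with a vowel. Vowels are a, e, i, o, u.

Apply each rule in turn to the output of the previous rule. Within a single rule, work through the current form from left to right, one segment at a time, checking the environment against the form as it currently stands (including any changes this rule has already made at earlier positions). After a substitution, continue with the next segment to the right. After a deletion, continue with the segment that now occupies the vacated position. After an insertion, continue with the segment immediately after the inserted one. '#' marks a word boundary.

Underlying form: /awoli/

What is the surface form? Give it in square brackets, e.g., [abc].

[hawole]

A Final Vowel Lowering: [awoli] → [awole]
B Glottal Epenthesis: [awole] → [hawole]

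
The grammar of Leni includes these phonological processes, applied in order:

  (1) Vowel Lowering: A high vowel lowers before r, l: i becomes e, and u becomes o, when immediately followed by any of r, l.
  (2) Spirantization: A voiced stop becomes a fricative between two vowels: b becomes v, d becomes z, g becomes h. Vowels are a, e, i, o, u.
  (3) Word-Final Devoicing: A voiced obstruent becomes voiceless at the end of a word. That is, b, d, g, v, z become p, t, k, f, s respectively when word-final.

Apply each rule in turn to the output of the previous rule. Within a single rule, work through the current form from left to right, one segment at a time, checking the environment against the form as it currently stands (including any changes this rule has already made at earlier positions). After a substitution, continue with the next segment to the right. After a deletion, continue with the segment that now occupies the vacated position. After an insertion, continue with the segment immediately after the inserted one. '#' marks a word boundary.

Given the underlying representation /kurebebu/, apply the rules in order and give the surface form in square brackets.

[korevevu]

(1) Vowel Lowering: [kurebebu] → [korebebu]
(2) Spirantization: [korebebu] → [korevevu]
(3) Word-Final Devoicing: no change — [korevevu]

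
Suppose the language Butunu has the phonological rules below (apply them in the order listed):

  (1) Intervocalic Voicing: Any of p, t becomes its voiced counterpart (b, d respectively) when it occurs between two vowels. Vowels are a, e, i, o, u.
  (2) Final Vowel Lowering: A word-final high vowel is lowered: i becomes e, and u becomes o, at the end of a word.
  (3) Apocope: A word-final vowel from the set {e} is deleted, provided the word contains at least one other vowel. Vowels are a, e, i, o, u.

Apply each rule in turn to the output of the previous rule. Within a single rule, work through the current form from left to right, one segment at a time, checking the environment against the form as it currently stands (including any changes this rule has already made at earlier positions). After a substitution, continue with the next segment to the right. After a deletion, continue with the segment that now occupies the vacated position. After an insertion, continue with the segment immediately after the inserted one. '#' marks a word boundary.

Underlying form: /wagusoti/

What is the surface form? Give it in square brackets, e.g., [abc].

(1) Intervocalic Voicing: [wagusoti] → [wagusodi]
(2) Final Vowel Lowering: [wagusodi] → [wagusode]
(3) Apocope: [wagusode] → [wagusod]

[wagusod]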